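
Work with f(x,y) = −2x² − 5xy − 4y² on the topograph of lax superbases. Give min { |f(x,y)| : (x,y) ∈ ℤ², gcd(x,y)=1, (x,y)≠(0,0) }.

translate: b→1 (≡5 mod 4), so (2,5,4)→(2,1,1)
flip: (2,1,1)→(1,-1,2)
translate: b→1 (≡-1 mod 2), so (1,-1,2)→(1,1,2)
reduced (well bottom): (1,1,2) with a≤c, −a<b≤a
well minimum |f| = |-1| = 1 (negative-definite)

1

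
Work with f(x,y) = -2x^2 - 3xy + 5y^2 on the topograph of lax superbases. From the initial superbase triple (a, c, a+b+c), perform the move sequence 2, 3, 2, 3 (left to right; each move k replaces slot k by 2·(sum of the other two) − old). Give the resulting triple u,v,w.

start (-2,5,0) = (f(1,0),f(0,1),f(1,1))
replace slot 2: 2·((-2)+0) − 5 = -9 → (-2,-9,0)
replace slot 3: 2·((-2)+(-9)) − 0 = -22 → (-2,-9,-22)
replace slot 2: 2·((-2)+(-22)) − (-9) = -39 → (-2,-39,-22)
replace slot 3: 2·((-2)+(-39)) − (-22) = -60 → (-2,-39,-60)

-2,-39,-60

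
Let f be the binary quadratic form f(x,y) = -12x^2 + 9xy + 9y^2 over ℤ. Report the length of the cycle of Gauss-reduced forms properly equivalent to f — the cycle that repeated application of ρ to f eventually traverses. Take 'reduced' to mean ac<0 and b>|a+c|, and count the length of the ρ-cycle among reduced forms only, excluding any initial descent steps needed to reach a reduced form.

D = 513, ⌊√D⌋ = 22
river: ρ → (9,9,-12)
river: ρ → (-12,15,6)
river: ρ → (6,21,-3)
river: ρ → (-3,21,6)
river: ρ → (6,15,-12)
river: ρ → (-12,9,9)
ρ-cycle length = 6 (tail of 0 descent steps not counted)

6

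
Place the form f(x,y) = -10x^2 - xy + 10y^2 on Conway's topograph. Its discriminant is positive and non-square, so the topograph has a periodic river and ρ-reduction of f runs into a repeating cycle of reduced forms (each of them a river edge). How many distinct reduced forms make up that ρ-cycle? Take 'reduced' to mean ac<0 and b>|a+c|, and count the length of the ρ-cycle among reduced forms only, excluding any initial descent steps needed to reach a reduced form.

D = 401, ⌊√D⌋ = 20
descent: ρ → (10,1,-10)  [lands on river]
river: ρ → (-10,19,1)
river: ρ → (1,19,-10)
river: ρ → (-10,1,10)
river: ρ → (10,19,-1)
river: ρ → (-1,19,10)
ρ-cycle length = 6 (tail of 1 descent step not counted)

6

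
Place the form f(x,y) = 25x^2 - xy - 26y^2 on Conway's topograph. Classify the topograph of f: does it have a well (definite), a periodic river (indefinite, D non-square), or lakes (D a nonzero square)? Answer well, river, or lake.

D = b²−4ac = (-1)² − 4·25·(-26) = 2601
D = 51² is a perfect square ⇒ form factors over ℤ ⇒ lakes

lake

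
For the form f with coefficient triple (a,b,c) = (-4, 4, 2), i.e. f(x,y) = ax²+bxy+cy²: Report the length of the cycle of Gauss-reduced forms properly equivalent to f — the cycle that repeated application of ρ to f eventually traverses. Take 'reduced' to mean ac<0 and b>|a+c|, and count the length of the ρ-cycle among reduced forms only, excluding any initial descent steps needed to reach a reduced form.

D = 48, ⌊√D⌋ = 6
river: ρ → (2,4,-4)
river: ρ → (-4,4,2)
ρ-cycle length = 2 (tail of 0 descent steps not counted)

2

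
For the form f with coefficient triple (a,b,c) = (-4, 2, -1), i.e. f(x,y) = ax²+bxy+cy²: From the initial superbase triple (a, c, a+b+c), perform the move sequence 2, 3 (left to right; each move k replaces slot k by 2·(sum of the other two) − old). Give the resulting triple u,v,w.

start (-4,-1,-3) = (f(1,0),f(0,1),f(1,1))
replace slot 2: 2·((-4)+(-3)) − (-1) = -13 → (-4,-13,-3)
replace slot 3: 2·((-4)+(-13)) − (-3) = -31 → (-4,-13,-31)

-4,-13,-31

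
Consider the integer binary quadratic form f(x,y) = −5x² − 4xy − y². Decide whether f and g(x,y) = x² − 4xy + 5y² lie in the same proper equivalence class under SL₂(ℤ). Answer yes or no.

D₁ = -4, D₂ = -4
f is negative-definite; reduce −f:
−f: flip: (5,4,1)→(1,-4,5)
−f: translate: b→0 (≡-4 mod 2), so (1,-4,5)→(1,0,1)
−f: reduced (well bottom): (1,0,1) with a≤c, −a<b≤a
flip sign back: reduced form of f is (-1,0,-1)
g: translate: b→0 (≡-4 mod 2), so (1,-4,5)→(1,0,1)
g: reduced (well bottom): (1,0,1) with a≤c, −a<b≤a
reduced forms (-1, 0, -1) vs (1, 0, 1) ⇒ inequivalent

no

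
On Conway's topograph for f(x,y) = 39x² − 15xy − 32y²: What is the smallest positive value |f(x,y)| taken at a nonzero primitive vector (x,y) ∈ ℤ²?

descent: ρ → (-32,15,39)  [lands on river]
river: ρ → (39,63,-8)
river: ρ → (-8,65,31)
river: ρ → (31,59,-14)
river: ρ → (-14,53,43)
river: ρ → (43,33,-24)
river: ρ → (-24,63,13)
river: ρ → (13,67,-14)
river: ρ → (-14,45,57)
river: ρ → (57,69,-2)
river: ρ → (-2,71,22)
river: ρ → (22,61,-17)
river: ρ → (-17,41,52)
river: ρ → (52,63,-6)
river: ρ → (-6,69,19)
river: ρ → (19,45,-42)
river: ρ → (-42,39,22)
river: ρ → (22,49,-32)
closes: descent 1, river 18
min |a| on river = 2

2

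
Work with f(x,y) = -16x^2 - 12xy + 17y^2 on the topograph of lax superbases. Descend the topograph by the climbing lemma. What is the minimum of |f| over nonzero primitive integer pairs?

descent: ρ → (17,12,-16)  [lands on river]
river: ρ → (-16,20,13)
river: ρ → (13,32,-4)
river: ρ → (-4,32,13)
river: ρ → (13,20,-16)
river: ρ → (-16,12,17)
river: ρ → (17,22,-11)
river: ρ → (-11,22,17)
closes: descent 1, river 8
min |a| on river = 4

4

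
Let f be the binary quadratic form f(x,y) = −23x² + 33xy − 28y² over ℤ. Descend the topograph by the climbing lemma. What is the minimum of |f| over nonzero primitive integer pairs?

translate: b→13 (≡-33 mod 46), so (23,-33,28)→(23,13,18)
flip: (23,13,18)→(18,-13,23)
reduced (well bottom): (18,-13,23) with a≤c, −a<b≤a
well minimum |f| = |-18| = 18 (negative-definite)

18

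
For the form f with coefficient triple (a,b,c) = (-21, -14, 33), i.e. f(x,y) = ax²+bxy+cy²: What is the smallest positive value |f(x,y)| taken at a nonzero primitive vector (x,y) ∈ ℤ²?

descent: ρ → (33,14,-21)  [lands on river]
river: ρ → (-21,28,26)
river: ρ → (26,24,-23)
river: ρ → (-23,22,27)
river: ρ → (27,32,-18)
river: ρ → (-18,40,19)
river: ρ → (19,36,-22)
river: ρ → (-22,52,3)
river: ρ → (3,50,-39)
river: ρ → (-39,28,14)
river: ρ → (14,28,-39)
river: ρ → (-39,50,3)
river: ρ → (3,52,-22)
river: ρ → (-22,36,19)
river: ρ → (19,40,-18)
river: ρ → (-18,32,27)
river: ρ → (27,22,-23)
river: ρ → (-23,24,26)
river: ρ → (26,28,-21)
river: ρ → (-21,14,33)
river: ρ → (33,52,-2)
river: ρ → (-2,52,33)
closes: descent 1, river 22
min |a| on river = 2

2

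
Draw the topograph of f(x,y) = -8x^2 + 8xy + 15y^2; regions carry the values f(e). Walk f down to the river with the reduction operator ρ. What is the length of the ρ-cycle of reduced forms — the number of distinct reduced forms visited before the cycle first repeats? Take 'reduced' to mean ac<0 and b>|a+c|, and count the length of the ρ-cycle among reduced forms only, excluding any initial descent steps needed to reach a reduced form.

D = 544, ⌊√D⌋ = 23
river: ρ → (15,22,-1)
river: ρ → (-1,22,15)
river: ρ → (15,8,-8)
river: ρ → (-8,8,15)
ρ-cycle length = 4 (tail of 0 descent steps not counted)

4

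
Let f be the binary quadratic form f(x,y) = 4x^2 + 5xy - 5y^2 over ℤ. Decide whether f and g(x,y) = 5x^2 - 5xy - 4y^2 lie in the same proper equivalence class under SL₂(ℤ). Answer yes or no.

D₁ = 105, D₂ = 105
river cycle of f (length 6): (-5, 5, 4), (4, 3, -6), (-6, 9, 1), (1, 9, -6), (-6, 3, 4), (4, 5, -5)
river cycle of g (length 6): (-4, 5, 5), (5, 5, -4), (-4, 3, 6), (6, 9, -1), (-1, 9, 6), (6, 3, -4)
cycles differ ⇒ inequivalent

no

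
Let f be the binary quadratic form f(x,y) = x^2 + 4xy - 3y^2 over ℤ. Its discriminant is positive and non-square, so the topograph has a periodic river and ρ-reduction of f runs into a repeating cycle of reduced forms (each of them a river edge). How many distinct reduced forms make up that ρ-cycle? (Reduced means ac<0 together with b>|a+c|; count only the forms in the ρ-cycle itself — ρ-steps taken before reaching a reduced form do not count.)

D = 28, ⌊√D⌋ = 5
river: ρ → (-3,2,2)
river: ρ → (2,2,-3)
river: ρ → (-3,4,1)
river: ρ → (1,4,-3)
ρ-cycle length = 4 (tail of 0 descent steps not counted)

4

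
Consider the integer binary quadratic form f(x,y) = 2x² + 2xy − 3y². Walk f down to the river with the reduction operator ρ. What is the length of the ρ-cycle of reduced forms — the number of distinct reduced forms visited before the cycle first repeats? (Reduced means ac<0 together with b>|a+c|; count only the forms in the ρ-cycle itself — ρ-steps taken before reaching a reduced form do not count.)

D = 28, ⌊√D⌋ = 5
river: ρ → (-3,4,1)
river: ρ → (1,4,-3)
river: ρ → (-3,2,2)
river: ρ → (2,2,-3)
ρ-cycle length = 4 (tail of 0 descent steps not counted)

4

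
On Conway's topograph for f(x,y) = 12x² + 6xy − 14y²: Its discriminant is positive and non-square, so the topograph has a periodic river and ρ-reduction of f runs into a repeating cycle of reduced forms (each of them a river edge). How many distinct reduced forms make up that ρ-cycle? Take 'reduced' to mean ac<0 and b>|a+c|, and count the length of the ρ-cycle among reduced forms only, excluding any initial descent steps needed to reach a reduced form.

D = 708, ⌊√D⌋ = 26
river: ρ → (-14,22,4)
river: ρ → (4,26,-2)
river: ρ → (-2,26,4)
river: ρ → (4,22,-14)
river: ρ → (-14,6,12)
river: ρ → (12,18,-8)
river: ρ → (-8,14,16)
river: ρ → (16,18,-6)
river: ρ → (-6,18,16)
river: ρ → (16,14,-8)
river: ρ → (-8,18,12)
river: ρ → (12,6,-14)
ρ-cycle length = 12 (tail of 0 descent steps not counted)

12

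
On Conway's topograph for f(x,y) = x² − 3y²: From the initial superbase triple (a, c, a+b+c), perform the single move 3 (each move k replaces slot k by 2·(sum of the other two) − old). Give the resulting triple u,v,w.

start (1,-3,-2) = (f(1,0),f(0,1),f(1,1))
replace slot 3: 2·(1+(-3)) − (-2) = -2 → (1,-3,-2)

1,-3,-2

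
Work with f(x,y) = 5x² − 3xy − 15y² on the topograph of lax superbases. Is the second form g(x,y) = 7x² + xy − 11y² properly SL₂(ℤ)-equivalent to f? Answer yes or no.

D₁ = 309, D₂ = 309
river cycle of f (length 6): (5, 17, -1), (-1, 17, 5), (5, 13, -7), (-7, 15, 3), (3, 15, -7), (-7, 13, 5)
river cycle of g (length 6): (7, 15, -3), (-3, 15, 7), (7, 13, -5), (-5, 17, 1), (1, 17, -5), (-5, 13, 7)
cycles differ ⇒ inequivalent

no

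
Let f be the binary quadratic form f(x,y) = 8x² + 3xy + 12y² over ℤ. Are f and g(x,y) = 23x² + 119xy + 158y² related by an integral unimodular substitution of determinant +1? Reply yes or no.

D₁ = -375, D₂ = -375
f: reduced (well bottom): (8,3,12) with a≤c, −a<b≤a
g: translate: b→-19 (≡119 mod 46), so (23,119,158)→(23,-19,8)
g: flip: (23,-19,8)→(8,19,23)
g: translate: b→3 (≡19 mod 16), so (8,19,23)→(8,3,12)
g: reduced (well bottom): (8,3,12) with a≤c, −a<b≤a
reduced forms (8, 3, 12) vs (8, 3, 12) ⇒ equivalent

yes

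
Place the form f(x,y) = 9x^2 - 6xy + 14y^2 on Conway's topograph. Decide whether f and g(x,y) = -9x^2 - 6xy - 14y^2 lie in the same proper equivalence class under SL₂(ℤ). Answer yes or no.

D₁ = -468, D₂ = -468
f: reduced (well bottom): (9,-6,14) with a≤c, −a<b≤a
g is negative-definite; reduce −g:
−g: reduced (well bottom): (9,6,14) with a≤c, −a<b≤a
flip sign back: reduced form of g is (-9,-6,-14)
reduced forms (9, -6, 14) vs (-9, -6, -14) ⇒ inequivalent

no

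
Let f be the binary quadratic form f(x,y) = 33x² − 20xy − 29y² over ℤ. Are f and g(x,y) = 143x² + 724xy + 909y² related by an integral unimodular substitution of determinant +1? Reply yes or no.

D₁ = 4228, D₂ = 4228
river cycle of f (length 38): (-29, 20, 33), (33, 46, -16), (-16, 50, 27), (27, 58, -8), (-8, 54, 41), (41, 28, -21), (-21, 56, 13), (13, 48, -37), (-37, 26, 24), (24, 22, -39), … (28 more)
river cycle of g (length 38): (24, 38, -29), (-29, 20, 33), (33, 46, -16), (-16, 50, 27), (27, 58, -8), (-8, 54, 41), (41, 28, -21), (-21, 56, 13), (13, 48, -37), (-37, 26, 24), … (28 more)
cycles coincide ⇒ equivalent

yes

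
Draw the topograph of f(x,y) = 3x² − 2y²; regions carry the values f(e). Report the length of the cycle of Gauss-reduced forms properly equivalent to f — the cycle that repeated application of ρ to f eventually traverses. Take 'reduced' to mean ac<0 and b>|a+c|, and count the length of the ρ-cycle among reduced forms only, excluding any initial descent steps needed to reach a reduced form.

D = 24, ⌊√D⌋ = 4
descent: ρ → (-2,4,1)  [lands on river]
river: ρ → (1,4,-2)
ρ-cycle length = 2 (tail of 1 descent step not counted)

2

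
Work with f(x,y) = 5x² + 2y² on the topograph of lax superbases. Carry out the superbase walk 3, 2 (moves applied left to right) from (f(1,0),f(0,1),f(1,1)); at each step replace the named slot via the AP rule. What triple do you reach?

start (5,2,7) = (f(1,0),f(0,1),f(1,1))
replace slot 3: 2·(5+2) − 7 = 7 → (5,2,7)
replace slot 2: 2·(5+7) − 2 = 22 → (5,22,7)

5,22,7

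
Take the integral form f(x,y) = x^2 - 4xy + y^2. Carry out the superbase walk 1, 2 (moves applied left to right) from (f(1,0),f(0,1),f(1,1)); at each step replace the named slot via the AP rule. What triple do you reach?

start (1,1,-2) = (f(1,0),f(0,1),f(1,1))
replace slot 1: 2·(1+(-2)) − 1 = -3 → (-3,1,-2)
replace slot 2: 2·((-3)+(-2)) − 1 = -11 → (-3,-11,-2)

-3,-11,-2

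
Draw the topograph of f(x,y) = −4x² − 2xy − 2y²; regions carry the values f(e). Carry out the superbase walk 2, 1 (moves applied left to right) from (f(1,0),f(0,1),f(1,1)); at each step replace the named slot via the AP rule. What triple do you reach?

start (-4,-2,-8) = (f(1,0),f(0,1),f(1,1))
replace slot 2: 2·((-4)+(-8)) − (-2) = -22 → (-4,-22,-8)
replace slot 1: 2·((-22)+(-8)) − (-4) = -56 → (-56,-22,-8)

-56,-22,-8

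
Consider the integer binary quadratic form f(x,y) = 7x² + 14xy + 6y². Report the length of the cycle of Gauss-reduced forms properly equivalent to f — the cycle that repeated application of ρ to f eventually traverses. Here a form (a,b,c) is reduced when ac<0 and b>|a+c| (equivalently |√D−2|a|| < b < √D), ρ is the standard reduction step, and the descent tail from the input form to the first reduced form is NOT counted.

D = 28, ⌊√D⌋ = 5
descent: ρ → (6,-2,-1)
descent: ρ → (-1,4,3)  [lands on river]
river: ρ → (3,2,-2)
river: ρ → (-2,2,3)
river: ρ → (3,4,-1)
ρ-cycle length = 4 (tail of 2 descent steps not counted)

4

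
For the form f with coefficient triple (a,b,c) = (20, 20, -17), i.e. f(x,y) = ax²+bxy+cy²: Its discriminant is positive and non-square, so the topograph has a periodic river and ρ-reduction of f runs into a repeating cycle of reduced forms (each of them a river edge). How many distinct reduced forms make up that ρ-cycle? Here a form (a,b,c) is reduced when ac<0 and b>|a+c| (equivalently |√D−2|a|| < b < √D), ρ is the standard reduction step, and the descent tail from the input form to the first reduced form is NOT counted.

D = 1760, ⌊√D⌋ = 41
river: ρ → (-17,14,23)
river: ρ → (23,32,-8)
river: ρ → (-8,32,23)
river: ρ → (23,14,-17)
river: ρ → (-17,20,20)
river: ρ → (20,20,-17)
ρ-cycle length = 6 (tail of 0 descent steps not counted)

6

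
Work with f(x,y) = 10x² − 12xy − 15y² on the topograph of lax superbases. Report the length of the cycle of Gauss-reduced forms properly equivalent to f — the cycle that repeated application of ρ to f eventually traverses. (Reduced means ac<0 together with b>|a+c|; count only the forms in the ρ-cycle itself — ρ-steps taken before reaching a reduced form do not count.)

D = 744, ⌊√D⌋ = 27
descent: ρ → (-15,12,10)  [lands on river]
river: ρ → (10,8,-17)
river: ρ → (-17,26,1)
river: ρ → (1,26,-17)
river: ρ → (-17,8,10)
river: ρ → (10,12,-15)
river: ρ → (-15,18,7)
river: ρ → (7,24,-6)
river: ρ → (-6,24,7)
river: ρ → (7,18,-15)
ρ-cycle length = 10 (tail of 1 descent step not counted)

10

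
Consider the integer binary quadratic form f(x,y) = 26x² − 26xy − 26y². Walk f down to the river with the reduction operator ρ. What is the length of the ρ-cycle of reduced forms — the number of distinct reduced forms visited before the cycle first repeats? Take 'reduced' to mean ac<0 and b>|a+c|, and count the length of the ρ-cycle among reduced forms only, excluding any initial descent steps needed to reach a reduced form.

D = 3380, ⌊√D⌋ = 58
descent: ρ → (-26,26,26)  [lands on river]
river: ρ → (26,26,-26)
ρ-cycle length = 2 (tail of 1 descent step not counted)

2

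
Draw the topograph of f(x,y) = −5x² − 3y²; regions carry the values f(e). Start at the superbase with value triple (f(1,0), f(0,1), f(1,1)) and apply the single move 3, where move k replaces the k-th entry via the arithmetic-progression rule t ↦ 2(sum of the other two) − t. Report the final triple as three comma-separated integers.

start (-5,-3,-8) = (f(1,0),f(0,1),f(1,1))
replace slot 3: 2·((-5)+(-3)) − (-8) = -8 → (-5,-3,-8)

-5,-3,-8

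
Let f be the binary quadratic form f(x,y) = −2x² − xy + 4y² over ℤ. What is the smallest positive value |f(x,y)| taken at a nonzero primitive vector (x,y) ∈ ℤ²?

descent: ρ → (4,1,-2)
descent: ρ → (-2,3,3)  [lands on river]
river: ρ → (3,3,-2)
river: ρ → (-2,5,1)
river: ρ → (1,5,-2)
closes: descent 2, river 4
min |a| on river = 1

1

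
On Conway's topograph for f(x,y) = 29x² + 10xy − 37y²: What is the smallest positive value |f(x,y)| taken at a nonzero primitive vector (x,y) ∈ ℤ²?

river: ρ → (-37,64,2)
river: ρ → (2,64,-37)
river: ρ → (-37,10,29)
river: ρ → (29,48,-18)
river: ρ → (-18,60,11)
river: ρ → (11,50,-43)
river: ρ → (-43,36,18)
river: ρ → (18,36,-43)
river: ρ → (-43,50,11)
river: ρ → (11,60,-18)
river: ρ → (-18,48,29)
river: ρ → (29,10,-37)
closes: descent 0, river 12
min |a| on river = 2

2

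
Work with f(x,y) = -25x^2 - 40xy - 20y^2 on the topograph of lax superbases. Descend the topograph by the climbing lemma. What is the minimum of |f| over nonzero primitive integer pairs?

translate: b→-10 (≡40 mod 50), so (25,40,20)→(25,-10,5)
flip: (25,-10,5)→(5,10,25)
translate: b→0 (≡10 mod 10), so (5,10,25)→(5,0,20)
reduced (well bottom): (5,0,20) with a≤c, −a<b≤a
well minimum |f| = |-5| = 5 (negative-definite)

5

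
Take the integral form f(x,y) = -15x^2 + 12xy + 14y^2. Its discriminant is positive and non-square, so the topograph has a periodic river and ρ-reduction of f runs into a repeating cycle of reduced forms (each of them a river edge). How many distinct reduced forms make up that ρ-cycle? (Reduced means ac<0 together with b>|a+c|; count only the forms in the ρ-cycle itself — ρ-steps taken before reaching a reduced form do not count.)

D = 984, ⌊√D⌋ = 31
river: ρ → (14,16,-13)
river: ρ → (-13,10,17)
river: ρ → (17,24,-6)
river: ρ → (-6,24,17)
river: ρ → (17,10,-13)
river: ρ → (-13,16,14)
river: ρ → (14,12,-15)
river: ρ → (-15,18,11)
river: ρ → (11,26,-7)
river: ρ → (-7,30,3)
river: ρ → (3,30,-7)
river: ρ → (-7,26,11)
river: ρ → (11,18,-15)
river: ρ → (-15,12,14)
ρ-cycle length = 14 (tail of 0 descent steps not counted)

14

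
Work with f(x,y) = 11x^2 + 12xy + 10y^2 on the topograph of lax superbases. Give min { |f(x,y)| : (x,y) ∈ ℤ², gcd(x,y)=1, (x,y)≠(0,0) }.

translate: b→-10 (≡12 mod 22), so (11,12,10)→(11,-10,9)
flip: (11,-10,9)→(9,10,11)
translate: b→-8 (≡10 mod 18), so (9,10,11)→(9,-8,10)
reduced (well bottom): (9,-8,10) with a≤c, −a<b≤a
well minimum = a = 9

9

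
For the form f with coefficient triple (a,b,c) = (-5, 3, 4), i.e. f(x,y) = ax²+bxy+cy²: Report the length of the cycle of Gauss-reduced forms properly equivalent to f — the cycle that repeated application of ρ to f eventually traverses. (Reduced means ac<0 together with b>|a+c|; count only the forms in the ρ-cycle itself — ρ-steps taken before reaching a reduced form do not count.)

D = 89, ⌊√D⌋ = 9
river: ρ → (4,5,-4)
river: ρ → (-4,3,5)
river: ρ → (5,7,-2)
river: ρ → (-2,9,1)
river: ρ → (1,9,-2)
river: ρ → (-2,7,5)
river: ρ → (5,3,-4)
river: ρ → (-4,5,4)
river: ρ → (4,3,-5)
river: ρ → (-5,7,2)
river: ρ → (2,9,-1)
river: ρ → (-1,9,2)
river: ρ → (2,7,-5)
river: ρ → (-5,3,4)
ρ-cycle length = 14 (tail of 0 descent steps not counted)

14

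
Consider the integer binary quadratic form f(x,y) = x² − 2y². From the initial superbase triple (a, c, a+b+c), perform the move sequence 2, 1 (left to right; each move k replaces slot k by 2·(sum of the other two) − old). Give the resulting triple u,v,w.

start (1,-2,-1) = (f(1,0),f(0,1),f(1,1))
replace slot 2: 2·(1+(-1)) − (-2) = 2 → (1,2,-1)
replace slot 1: 2·(2+(-1)) − 1 = 1 → (1,2,-1)

1,2,-1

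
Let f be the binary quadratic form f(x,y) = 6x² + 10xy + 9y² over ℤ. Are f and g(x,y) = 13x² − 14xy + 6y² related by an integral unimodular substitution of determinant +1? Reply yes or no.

D₁ = -116, D₂ = -116
f: translate: b→-2 (≡10 mod 12), so (6,10,9)→(6,-2,5)
f: flip: (6,-2,5)→(5,2,6)
f: reduced (well bottom): (5,2,6) with a≤c, −a<b≤a
g: translate: b→12 (≡-14 mod 26), so (13,-14,6)→(13,12,5)
g: flip: (13,12,5)→(5,-12,13)
g: translate: b→-2 (≡-12 mod 10), so (5,-12,13)→(5,-2,6)
g: reduced (well bottom): (5,-2,6) with a≤c, −a<b≤a
reduced forms (5, 2, 6) vs (5, -2, 6) ⇒ inequivalent

no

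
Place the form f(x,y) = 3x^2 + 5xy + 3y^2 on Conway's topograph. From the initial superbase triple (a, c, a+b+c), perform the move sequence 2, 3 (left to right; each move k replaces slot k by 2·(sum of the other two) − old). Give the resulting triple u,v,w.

start (3,3,11) = (f(1,0),f(0,1),f(1,1))
replace slot 2: 2·(3+11) − 3 = 25 → (3,25,11)
replace slot 3: 2·(3+25) − 11 = 45 → (3,25,45)

3,25,45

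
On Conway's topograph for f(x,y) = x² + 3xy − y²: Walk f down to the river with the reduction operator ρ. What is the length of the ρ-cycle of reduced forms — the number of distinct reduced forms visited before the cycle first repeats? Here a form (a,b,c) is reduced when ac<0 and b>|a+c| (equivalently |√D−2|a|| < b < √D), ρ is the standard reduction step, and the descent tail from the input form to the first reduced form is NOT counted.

D = 13, ⌊√D⌋ = 3
river: ρ → (-1,3,1)
river: ρ → (1,3,-1)
ρ-cycle length = 2 (tail of 0 descent steps not counted)

2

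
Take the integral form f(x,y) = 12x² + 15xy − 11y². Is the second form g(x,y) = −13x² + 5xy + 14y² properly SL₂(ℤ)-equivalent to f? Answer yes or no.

D₁ = 753, D₂ = 753
river cycle of f (length 24): (-11, 7, 16), (16, 25, -2), (-2, 27, 3), (3, 27, -2), (-2, 25, 16), (16, 7, -11), (-11, 15, 12), (12, 9, -14), (-14, 19, 7), (7, 23, -8), … (14 more)
river cycle of g (length 24): (14, 23, -4), (-4, 25, 8), (8, 23, -7), (-7, 19, 14), (14, 9, -12), (-12, 15, 11), (11, 7, -16), (-16, 25, 2), (2, 27, -3), (-3, 27, 2), … (14 more)
cycles differ ⇒ inequivalent

no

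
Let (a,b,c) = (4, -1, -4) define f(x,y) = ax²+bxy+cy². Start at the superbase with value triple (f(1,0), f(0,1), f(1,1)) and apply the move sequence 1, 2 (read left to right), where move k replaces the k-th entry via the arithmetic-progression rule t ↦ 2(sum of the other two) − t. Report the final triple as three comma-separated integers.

start (4,-4,-1) = (f(1,0),f(0,1),f(1,1))
replace slot 1: 2·((-4)+(-1)) − 4 = -14 → (-14,-4,-1)
replace slot 2: 2·((-14)+(-1)) − (-4) = -26 → (-14,-26,-1)

-14,-26,-1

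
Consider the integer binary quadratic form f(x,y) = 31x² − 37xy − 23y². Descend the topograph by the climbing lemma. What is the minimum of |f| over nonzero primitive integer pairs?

descent: ρ → (-23,37,31)  [lands on river]
river: ρ → (31,25,-29)
river: ρ → (-29,33,27)
river: ρ → (27,21,-35)
river: ρ → (-35,49,13)
river: ρ → (13,55,-23)
closes: descent 1, river 6
min |a| on river = 13

13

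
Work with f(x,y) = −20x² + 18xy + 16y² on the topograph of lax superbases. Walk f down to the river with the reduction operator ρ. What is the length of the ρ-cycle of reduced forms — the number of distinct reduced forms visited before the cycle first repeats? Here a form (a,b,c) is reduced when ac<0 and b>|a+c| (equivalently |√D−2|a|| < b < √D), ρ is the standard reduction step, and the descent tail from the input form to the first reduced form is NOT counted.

D = 1604, ⌊√D⌋ = 40
river: ρ → (16,14,-22)
river: ρ → (-22,30,8)
river: ρ → (8,34,-14)
river: ρ → (-14,22,20)
river: ρ → (20,18,-16)
river: ρ → (-16,14,22)
river: ρ → (22,30,-8)
river: ρ → (-8,34,14)
river: ρ → (14,22,-20)
river: ρ → (-20,18,16)
ρ-cycle length = 10 (tail of 0 descent steps not counted)

10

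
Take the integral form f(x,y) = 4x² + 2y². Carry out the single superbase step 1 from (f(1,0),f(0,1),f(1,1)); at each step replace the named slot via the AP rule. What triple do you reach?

start (4,2,6) = (f(1,0),f(0,1),f(1,1))
replace slot 1: 2·(2+6) − 4 = 12 → (12,2,6)

12,2,6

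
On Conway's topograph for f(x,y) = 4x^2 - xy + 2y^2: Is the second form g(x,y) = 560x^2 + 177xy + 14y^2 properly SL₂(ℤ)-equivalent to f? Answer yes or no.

D₁ = -31, D₂ = -31
f: flip: (4,-1,2)→(2,1,4)
f: reduced (well bottom): (2,1,4) with a≤c, −a<b≤a
g: flip: (560,177,14)→(14,-177,560)
g: translate: b→-9 (≡-177 mod 28), so (14,-177,560)→(14,-9,2)
g: flip: (14,-9,2)→(2,9,14)
g: translate: b→1 (≡9 mod 4), so (2,9,14)→(2,1,4)
g: reduced (well bottom): (2,1,4) with a≤c, −a<b≤a
reduced forms (2, 1, 4) vs (2, 1, 4) ⇒ equivalent

yes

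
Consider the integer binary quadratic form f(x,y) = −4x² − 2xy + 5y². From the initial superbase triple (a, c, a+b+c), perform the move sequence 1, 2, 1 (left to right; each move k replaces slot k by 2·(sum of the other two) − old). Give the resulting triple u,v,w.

start (-4,5,-1) = (f(1,0),f(0,1),f(1,1))
replace slot 1: 2·(5+(-1)) − (-4) = 12 → (12,5,-1)
replace slot 2: 2·(12+(-1)) − 5 = 17 → (12,17,-1)
replace slot 1: 2·(17+(-1)) − 12 = 20 → (20,17,-1)

20,17,-1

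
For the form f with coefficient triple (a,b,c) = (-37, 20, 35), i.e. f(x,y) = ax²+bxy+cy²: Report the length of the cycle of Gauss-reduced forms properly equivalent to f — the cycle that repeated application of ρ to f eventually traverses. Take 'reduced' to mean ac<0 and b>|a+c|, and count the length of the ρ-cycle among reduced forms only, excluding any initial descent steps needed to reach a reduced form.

D = 5580, ⌊√D⌋ = 74
river: ρ → (35,50,-22)
river: ρ → (-22,38,47)
river: ρ → (47,56,-13)
river: ρ → (-13,74,2)
river: ρ → (2,74,-13)
river: ρ → (-13,56,47)
river: ρ → (47,38,-22)
river: ρ → (-22,50,35)
river: ρ → (35,20,-37)
river: ρ → (-37,54,18)
river: ρ → (18,54,-37)
river: ρ → (-37,20,35)
ρ-cycle length = 12 (tail of 0 descent steps not counted)

12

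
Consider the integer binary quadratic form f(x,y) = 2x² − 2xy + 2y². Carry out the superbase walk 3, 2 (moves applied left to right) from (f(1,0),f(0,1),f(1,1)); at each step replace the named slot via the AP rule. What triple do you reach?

start (2,2,2) = (f(1,0),f(0,1),f(1,1))
replace slot 3: 2·(2+2) − 2 = 6 → (2,2,6)
replace slot 2: 2·(2+6) − 2 = 14 → (2,14,6)

2,14,6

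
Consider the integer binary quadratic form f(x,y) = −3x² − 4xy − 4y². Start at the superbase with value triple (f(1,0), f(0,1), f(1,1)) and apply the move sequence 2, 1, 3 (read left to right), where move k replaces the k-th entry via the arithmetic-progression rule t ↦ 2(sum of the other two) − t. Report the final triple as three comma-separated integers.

start (-3,-4,-11) = (f(1,0),f(0,1),f(1,1))
replace slot 2: 2·((-3)+(-11)) − (-4) = -24 → (-3,-24,-11)
replace slot 1: 2·((-24)+(-11)) − (-3) = -67 → (-67,-24,-11)
replace slot 3: 2·((-67)+(-24)) − (-11) = -171 → (-67,-24,-171)

-67,-24,-171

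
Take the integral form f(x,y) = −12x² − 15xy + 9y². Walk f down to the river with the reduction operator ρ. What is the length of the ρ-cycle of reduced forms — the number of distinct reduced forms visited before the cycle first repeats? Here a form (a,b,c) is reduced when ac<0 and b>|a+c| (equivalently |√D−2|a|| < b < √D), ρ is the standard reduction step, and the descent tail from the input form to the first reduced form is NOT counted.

D = 657, ⌊√D⌋ = 25
descent: ρ → (9,15,-12)  [lands on river]
river: ρ → (-12,9,12)
river: ρ → (12,15,-9)
river: ρ → (-9,21,6)
river: ρ → (6,15,-18)
river: ρ → (-18,21,3)
river: ρ → (3,21,-18)
river: ρ → (-18,15,6)
river: ρ → (6,21,-9)
river: ρ → (-9,15,12)
river: ρ → (12,9,-12)
river: ρ → (-12,15,9)
river: ρ → (9,21,-6)
river: ρ → (-6,15,18)
river: ρ → (18,21,-3)
river: ρ → (-3,21,18)
river: ρ → (18,15,-6)
river: ρ → (-6,21,9)
ρ-cycle length = 18 (tail of 1 descent step not counted)

18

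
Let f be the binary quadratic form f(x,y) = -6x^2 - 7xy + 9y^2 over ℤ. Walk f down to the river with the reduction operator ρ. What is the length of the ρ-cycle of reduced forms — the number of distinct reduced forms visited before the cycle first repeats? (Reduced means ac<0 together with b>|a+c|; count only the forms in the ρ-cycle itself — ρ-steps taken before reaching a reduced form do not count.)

D = 265, ⌊√D⌋ = 16
descent: ρ → (9,7,-6)  [lands on river]
river: ρ → (-6,5,10)
river: ρ → (10,15,-1)
river: ρ → (-1,15,10)
river: ρ → (10,5,-6)
river: ρ → (-6,7,9)
river: ρ → (9,11,-4)
river: ρ → (-4,13,6)
river: ρ → (6,11,-6)
river: ρ → (-6,13,4)
river: ρ → (4,11,-9)
river: ρ → (-9,7,6)
river: ρ → (6,5,-10)
river: ρ → (-10,15,1)
river: ρ → (1,15,-10)
river: ρ → (-10,5,6)
river: ρ → (6,7,-9)
river: ρ → (-9,11,4)
river: ρ → (4,13,-6)
river: ρ → (-6,11,6)
river: ρ → (6,13,-4)
river: ρ → (-4,11,9)
ρ-cycle length = 22 (tail of 1 descent step not counted)

22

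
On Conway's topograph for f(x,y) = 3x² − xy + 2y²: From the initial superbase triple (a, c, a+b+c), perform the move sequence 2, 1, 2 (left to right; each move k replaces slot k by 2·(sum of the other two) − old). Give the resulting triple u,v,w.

start (3,2,4) = (f(1,0),f(0,1),f(1,1))
replace slot 2: 2·(3+4) − 2 = 12 → (3,12,4)
replace slot 1: 2·(12+4) − 3 = 29 → (29,12,4)
replace slot 2: 2·(29+4) − 12 = 54 → (29,54,4)

29,54,4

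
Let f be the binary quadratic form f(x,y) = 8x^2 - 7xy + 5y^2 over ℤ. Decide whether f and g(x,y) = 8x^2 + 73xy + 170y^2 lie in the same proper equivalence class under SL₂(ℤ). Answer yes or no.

D₁ = -111, D₂ = -111
f: flip: (8,-7,5)→(5,7,8)
f: translate: b→-3 (≡7 mod 10), so (5,7,8)→(5,-3,6)
f: reduced (well bottom): (5,-3,6) with a≤c, −a<b≤a
g: translate: b→-7 (≡73 mod 16), so (8,73,170)→(8,-7,5)
g: flip: (8,-7,5)→(5,7,8)
g: translate: b→-3 (≡7 mod 10), so (5,7,8)→(5,-3,6)
g: reduced (well bottom): (5,-3,6) with a≤c, −a<b≤a
reduced forms (5, -3, 6) vs (5, -3, 6) ⇒ equivalent

yes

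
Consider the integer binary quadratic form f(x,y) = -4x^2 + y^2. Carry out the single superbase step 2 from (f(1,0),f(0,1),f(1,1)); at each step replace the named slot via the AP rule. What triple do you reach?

start (-4,1,-3) = (f(1,0),f(0,1),f(1,1))
replace slot 2: 2·((-4)+(-3)) − 1 = -15 → (-4,-15,-3)

-4,-15,-3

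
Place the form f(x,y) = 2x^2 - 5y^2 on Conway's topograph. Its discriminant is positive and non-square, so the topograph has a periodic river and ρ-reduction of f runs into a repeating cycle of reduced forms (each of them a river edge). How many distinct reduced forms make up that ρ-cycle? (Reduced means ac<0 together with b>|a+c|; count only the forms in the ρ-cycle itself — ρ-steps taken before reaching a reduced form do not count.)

D = 40, ⌊√D⌋ = 6
descent: ρ → (-5,0,2)
descent: ρ → (2,4,-3)  [lands on river]
river: ρ → (-3,2,3)
river: ρ → (3,4,-2)
river: ρ → (-2,4,3)
river: ρ → (3,2,-3)
river: ρ → (-3,4,2)
ρ-cycle length = 6 (tail of 2 descent steps not counted)

6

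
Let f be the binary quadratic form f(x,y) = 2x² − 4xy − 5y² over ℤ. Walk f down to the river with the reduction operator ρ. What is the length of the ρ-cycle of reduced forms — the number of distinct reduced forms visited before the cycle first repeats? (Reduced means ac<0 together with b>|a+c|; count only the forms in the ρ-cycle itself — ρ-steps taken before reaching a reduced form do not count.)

D = 56, ⌊√D⌋ = 7
descent: ρ → (-5,4,2)  [lands on river]
river: ρ → (2,4,-5)
river: ρ → (-5,6,1)
river: ρ → (1,6,-5)
ρ-cycle length = 4 (tail of 1 descent step not counted)

4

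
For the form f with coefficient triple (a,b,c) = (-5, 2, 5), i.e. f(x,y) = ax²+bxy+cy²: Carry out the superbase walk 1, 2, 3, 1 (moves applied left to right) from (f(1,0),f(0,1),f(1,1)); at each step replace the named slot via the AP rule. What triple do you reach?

start (-5,5,2) = (f(1,0),f(0,1),f(1,1))
replace slot 1: 2·(5+2) − (-5) = 19 → (19,5,2)
replace slot 2: 2·(19+2) − 5 = 37 → (19,37,2)
replace slot 3: 2·(19+37) − 2 = 110 → (19,37,110)
replace slot 1: 2·(37+110) − 19 = 275 → (275,37,110)

275,37,110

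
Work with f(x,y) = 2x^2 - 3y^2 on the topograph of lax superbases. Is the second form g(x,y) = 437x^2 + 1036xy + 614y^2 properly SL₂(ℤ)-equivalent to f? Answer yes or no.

D₁ = 24, D₂ = 24
river cycle of f (length 2): (2, 4, -1), (-1, 4, 2)
river cycle of g (length 2): (2, 4, -1), (-1, 4, 2)
cycles coincide ⇒ equivalent

yes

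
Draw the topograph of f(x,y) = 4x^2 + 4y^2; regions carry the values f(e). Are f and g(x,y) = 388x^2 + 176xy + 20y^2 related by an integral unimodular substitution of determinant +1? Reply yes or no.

D₁ = -64, D₂ = -64
f: reduced (well bottom): (4,0,4) with a≤c, −a<b≤a
g: flip: (388,176,20)→(20,-176,388)
g: translate: b→-16 (≡-176 mod 40), so (20,-176,388)→(20,-16,4)
g: flip: (20,-16,4)→(4,16,20)
g: translate: b→0 (≡16 mod 8), so (4,16,20)→(4,0,4)
g: reduced (well bottom): (4,0,4) with a≤c, −a<b≤a
reduced forms (4, 0, 4) vs (4, 0, 4) ⇒ equivalent

yes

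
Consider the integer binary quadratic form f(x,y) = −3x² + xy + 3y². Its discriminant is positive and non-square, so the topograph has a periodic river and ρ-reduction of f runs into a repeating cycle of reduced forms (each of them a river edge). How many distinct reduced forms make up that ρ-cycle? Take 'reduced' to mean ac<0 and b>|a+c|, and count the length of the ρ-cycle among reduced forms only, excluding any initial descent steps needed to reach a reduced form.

D = 37, ⌊√D⌋ = 6
river: ρ → (3,5,-1)
river: ρ → (-1,5,3)
river: ρ → (3,1,-3)
river: ρ → (-3,5,1)
river: ρ → (1,5,-3)
river: ρ → (-3,1,3)
ρ-cycle length = 6 (tail of 0 descent steps not counted)

6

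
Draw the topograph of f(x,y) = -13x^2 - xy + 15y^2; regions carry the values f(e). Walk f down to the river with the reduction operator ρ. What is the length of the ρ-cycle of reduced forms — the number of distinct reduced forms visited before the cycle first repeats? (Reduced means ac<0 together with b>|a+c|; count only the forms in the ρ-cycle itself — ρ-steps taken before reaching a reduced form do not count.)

D = 781, ⌊√D⌋ = 27
descent: ρ → (15,1,-13)
descent: ρ → (-13,25,3)  [lands on river]
river: ρ → (3,23,-21)
river: ρ → (-21,19,5)
river: ρ → (5,21,-17)
river: ρ → (-17,13,9)
river: ρ → (9,23,-7)
river: ρ → (-7,19,15)
river: ρ → (15,11,-11)
river: ρ → (-11,11,15)
river: ρ → (15,19,-7)
river: ρ → (-7,23,9)
river: ρ → (9,13,-17)
river: ρ → (-17,21,5)
river: ρ → (5,19,-21)
river: ρ → (-21,23,3)
river: ρ → (3,25,-13)
river: ρ → (-13,27,1)
river: ρ → (1,27,-13)
ρ-cycle length = 18 (tail of 2 descent steps not counted)

18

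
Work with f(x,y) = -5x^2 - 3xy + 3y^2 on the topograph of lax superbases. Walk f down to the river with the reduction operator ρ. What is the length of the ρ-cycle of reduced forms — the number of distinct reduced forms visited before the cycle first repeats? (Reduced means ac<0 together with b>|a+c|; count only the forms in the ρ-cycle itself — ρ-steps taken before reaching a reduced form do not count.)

D = 69, ⌊√D⌋ = 8
descent: ρ → (3,3,-5)  [lands on river]
river: ρ → (-5,7,1)
river: ρ → (1,7,-5)
river: ρ → (-5,3,3)
ρ-cycle length = 4 (tail of 1 descent step not counted)

4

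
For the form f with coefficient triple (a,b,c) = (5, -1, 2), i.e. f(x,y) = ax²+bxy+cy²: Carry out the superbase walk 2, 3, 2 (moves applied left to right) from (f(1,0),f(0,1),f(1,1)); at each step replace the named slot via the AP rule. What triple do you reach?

start (5,2,6) = (f(1,0),f(0,1),f(1,1))
replace slot 2: 2·(5+6) − 2 = 20 → (5,20,6)
replace slot 3: 2·(5+20) − 6 = 44 → (5,20,44)
replace slot 2: 2·(5+44) − 20 = 78 → (5,78,44)

5,78,44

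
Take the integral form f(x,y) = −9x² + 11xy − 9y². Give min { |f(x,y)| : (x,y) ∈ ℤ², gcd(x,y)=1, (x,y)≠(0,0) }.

translate: b→7 (≡-11 mod 18), so (9,-11,9)→(9,7,7)
flip: (9,7,7)→(7,-7,9)
translate: b→7 (≡-7 mod 14), so (7,-7,9)→(7,7,9)
reduced (well bottom): (7,7,9) with a≤c, −a<b≤a
well minimum |f| = |-7| = 7 (negative-definite)

7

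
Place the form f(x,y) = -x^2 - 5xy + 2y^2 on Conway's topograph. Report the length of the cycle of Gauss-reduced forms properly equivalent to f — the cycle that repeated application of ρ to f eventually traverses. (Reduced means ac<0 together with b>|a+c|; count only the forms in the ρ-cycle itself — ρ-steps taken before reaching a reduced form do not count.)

D = 33, ⌊√D⌋ = 5
descent: ρ → (2,5,-1)  [lands on river]
river: ρ → (-1,5,2)
river: ρ → (2,3,-3)
river: ρ → (-3,3,2)
ρ-cycle length = 4 (tail of 1 descent step not counted)

4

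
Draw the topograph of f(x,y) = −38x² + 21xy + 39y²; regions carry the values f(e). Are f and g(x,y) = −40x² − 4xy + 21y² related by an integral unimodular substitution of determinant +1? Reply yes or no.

D₁ = 6369, D₂ = 3376
discriminants differ ⇒ not SL₂(ℤ)-equivalent

no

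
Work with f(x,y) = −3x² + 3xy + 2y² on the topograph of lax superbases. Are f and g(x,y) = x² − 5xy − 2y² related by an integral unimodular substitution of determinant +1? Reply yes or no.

D₁ = 33, D₂ = 33
river cycle of f (length 4): (2, 5, -1), (-1, 5, 2), (2, 3, -3), (-3, 3, 2)
river cycle of g (length 4): (-2, 5, 1), (1, 5, -2), (-2, 3, 3), (3, 3, -2)
cycles differ ⇒ inequivalent

no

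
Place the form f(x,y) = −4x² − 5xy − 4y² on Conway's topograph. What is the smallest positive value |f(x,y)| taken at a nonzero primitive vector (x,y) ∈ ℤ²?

translate: b→-3 (≡5 mod 8), so (4,5,4)→(4,-3,3)
flip: (4,-3,3)→(3,3,4)
reduced (well bottom): (3,3,4) with a≤c, −a<b≤a
well minimum |f| = |-3| = 3 (negative-definite)

3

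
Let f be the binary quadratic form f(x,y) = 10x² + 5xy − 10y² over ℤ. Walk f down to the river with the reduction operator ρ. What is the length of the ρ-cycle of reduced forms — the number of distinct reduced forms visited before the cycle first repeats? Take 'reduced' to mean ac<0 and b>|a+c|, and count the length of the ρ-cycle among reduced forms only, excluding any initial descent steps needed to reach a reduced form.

D = 425, ⌊√D⌋ = 20
river: ρ → (-10,15,5)
river: ρ → (5,15,-10)
river: ρ → (-10,5,10)
river: ρ → (10,15,-5)
river: ρ → (-5,15,10)
river: ρ → (10,5,-10)
ρ-cycle length = 6 (tail of 0 descent steps not counted)

6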